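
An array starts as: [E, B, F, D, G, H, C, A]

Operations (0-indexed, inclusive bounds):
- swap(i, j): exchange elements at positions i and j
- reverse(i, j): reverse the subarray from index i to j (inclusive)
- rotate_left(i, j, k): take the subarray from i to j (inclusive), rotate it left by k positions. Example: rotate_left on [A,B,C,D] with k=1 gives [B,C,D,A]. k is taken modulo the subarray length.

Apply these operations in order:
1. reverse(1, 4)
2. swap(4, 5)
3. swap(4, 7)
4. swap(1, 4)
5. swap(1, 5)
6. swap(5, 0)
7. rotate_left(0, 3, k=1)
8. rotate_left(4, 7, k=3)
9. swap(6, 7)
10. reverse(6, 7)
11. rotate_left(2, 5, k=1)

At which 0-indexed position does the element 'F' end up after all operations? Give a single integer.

After 1 (reverse(1, 4)): [E, G, D, F, B, H, C, A]
After 2 (swap(4, 5)): [E, G, D, F, H, B, C, A]
After 3 (swap(4, 7)): [E, G, D, F, A, B, C, H]
After 4 (swap(1, 4)): [E, A, D, F, G, B, C, H]
After 5 (swap(1, 5)): [E, B, D, F, G, A, C, H]
After 6 (swap(5, 0)): [A, B, D, F, G, E, C, H]
After 7 (rotate_left(0, 3, k=1)): [B, D, F, A, G, E, C, H]
After 8 (rotate_left(4, 7, k=3)): [B, D, F, A, H, G, E, C]
After 9 (swap(6, 7)): [B, D, F, A, H, G, C, E]
After 10 (reverse(6, 7)): [B, D, F, A, H, G, E, C]
After 11 (rotate_left(2, 5, k=1)): [B, D, A, H, G, F, E, C]

Answer: 5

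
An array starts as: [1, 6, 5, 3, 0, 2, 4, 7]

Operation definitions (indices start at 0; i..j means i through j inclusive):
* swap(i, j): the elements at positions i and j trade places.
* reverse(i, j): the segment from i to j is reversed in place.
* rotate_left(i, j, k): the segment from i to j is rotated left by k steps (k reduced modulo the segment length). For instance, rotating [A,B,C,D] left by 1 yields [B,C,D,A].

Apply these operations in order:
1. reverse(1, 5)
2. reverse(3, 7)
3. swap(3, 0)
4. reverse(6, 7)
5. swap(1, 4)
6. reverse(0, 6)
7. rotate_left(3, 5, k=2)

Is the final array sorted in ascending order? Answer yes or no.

Answer: no

Derivation:
After 1 (reverse(1, 5)): [1, 2, 0, 3, 5, 6, 4, 7]
After 2 (reverse(3, 7)): [1, 2, 0, 7, 4, 6, 5, 3]
After 3 (swap(3, 0)): [7, 2, 0, 1, 4, 6, 5, 3]
After 4 (reverse(6, 7)): [7, 2, 0, 1, 4, 6, 3, 5]
After 5 (swap(1, 4)): [7, 4, 0, 1, 2, 6, 3, 5]
After 6 (reverse(0, 6)): [3, 6, 2, 1, 0, 4, 7, 5]
After 7 (rotate_left(3, 5, k=2)): [3, 6, 2, 4, 1, 0, 7, 5]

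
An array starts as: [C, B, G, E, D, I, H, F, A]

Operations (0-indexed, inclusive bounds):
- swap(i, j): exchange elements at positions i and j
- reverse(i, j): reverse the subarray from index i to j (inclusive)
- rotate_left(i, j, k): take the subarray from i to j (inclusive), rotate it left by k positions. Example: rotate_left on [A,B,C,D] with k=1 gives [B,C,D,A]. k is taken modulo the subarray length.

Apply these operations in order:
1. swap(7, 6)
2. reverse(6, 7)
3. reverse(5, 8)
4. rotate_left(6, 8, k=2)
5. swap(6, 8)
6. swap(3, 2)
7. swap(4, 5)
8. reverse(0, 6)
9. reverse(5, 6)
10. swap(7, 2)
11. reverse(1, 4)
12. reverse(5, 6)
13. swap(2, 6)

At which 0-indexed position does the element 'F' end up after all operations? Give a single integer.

Answer: 3

Derivation:
After 1 (swap(7, 6)): [C, B, G, E, D, I, F, H, A]
After 2 (reverse(6, 7)): [C, B, G, E, D, I, H, F, A]
After 3 (reverse(5, 8)): [C, B, G, E, D, A, F, H, I]
After 4 (rotate_left(6, 8, k=2)): [C, B, G, E, D, A, I, F, H]
After 5 (swap(6, 8)): [C, B, G, E, D, A, H, F, I]
After 6 (swap(3, 2)): [C, B, E, G, D, A, H, F, I]
After 7 (swap(4, 5)): [C, B, E, G, A, D, H, F, I]
After 8 (reverse(0, 6)): [H, D, A, G, E, B, C, F, I]
After 9 (reverse(5, 6)): [H, D, A, G, E, C, B, F, I]
After 10 (swap(7, 2)): [H, D, F, G, E, C, B, A, I]
After 11 (reverse(1, 4)): [H, E, G, F, D, C, B, A, I]
After 12 (reverse(5, 6)): [H, E, G, F, D, B, C, A, I]
After 13 (swap(2, 6)): [H, E, C, F, D, B, G, A, I]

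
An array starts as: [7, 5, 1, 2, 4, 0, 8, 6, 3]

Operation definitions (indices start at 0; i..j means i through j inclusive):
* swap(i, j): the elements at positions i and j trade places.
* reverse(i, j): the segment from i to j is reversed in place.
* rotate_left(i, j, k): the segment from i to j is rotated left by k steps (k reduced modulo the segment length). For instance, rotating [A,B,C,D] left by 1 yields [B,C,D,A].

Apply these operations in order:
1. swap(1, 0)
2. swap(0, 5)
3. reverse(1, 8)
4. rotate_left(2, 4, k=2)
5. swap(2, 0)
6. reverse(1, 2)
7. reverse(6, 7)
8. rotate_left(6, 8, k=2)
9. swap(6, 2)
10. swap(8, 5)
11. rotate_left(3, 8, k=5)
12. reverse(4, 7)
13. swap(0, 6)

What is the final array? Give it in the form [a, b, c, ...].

After 1 (swap(1, 0)): [5, 7, 1, 2, 4, 0, 8, 6, 3]
After 2 (swap(0, 5)): [0, 7, 1, 2, 4, 5, 8, 6, 3]
After 3 (reverse(1, 8)): [0, 3, 6, 8, 5, 4, 2, 1, 7]
After 4 (rotate_left(2, 4, k=2)): [0, 3, 5, 6, 8, 4, 2, 1, 7]
After 5 (swap(2, 0)): [5, 3, 0, 6, 8, 4, 2, 1, 7]
After 6 (reverse(1, 2)): [5, 0, 3, 6, 8, 4, 2, 1, 7]
After 7 (reverse(6, 7)): [5, 0, 3, 6, 8, 4, 1, 2, 7]
After 8 (rotate_left(6, 8, k=2)): [5, 0, 3, 6, 8, 4, 7, 1, 2]
After 9 (swap(6, 2)): [5, 0, 7, 6, 8, 4, 3, 1, 2]
After 10 (swap(8, 5)): [5, 0, 7, 6, 8, 2, 3, 1, 4]
After 11 (rotate_left(3, 8, k=5)): [5, 0, 7, 4, 6, 8, 2, 3, 1]
After 12 (reverse(4, 7)): [5, 0, 7, 4, 3, 2, 8, 6, 1]
After 13 (swap(0, 6)): [8, 0, 7, 4, 3, 2, 5, 6, 1]

Answer: [8, 0, 7, 4, 3, 2, 5, 6, 1]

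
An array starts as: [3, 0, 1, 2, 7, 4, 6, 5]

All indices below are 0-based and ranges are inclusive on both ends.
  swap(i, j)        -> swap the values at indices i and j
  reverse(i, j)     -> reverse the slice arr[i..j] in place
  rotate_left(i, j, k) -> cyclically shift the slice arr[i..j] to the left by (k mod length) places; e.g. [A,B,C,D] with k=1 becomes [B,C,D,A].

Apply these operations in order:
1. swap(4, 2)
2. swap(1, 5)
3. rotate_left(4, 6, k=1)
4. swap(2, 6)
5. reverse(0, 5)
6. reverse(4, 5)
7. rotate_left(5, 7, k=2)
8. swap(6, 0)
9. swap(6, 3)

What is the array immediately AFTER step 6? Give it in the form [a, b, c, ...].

After 1 (swap(4, 2)): [3, 0, 7, 2, 1, 4, 6, 5]
After 2 (swap(1, 5)): [3, 4, 7, 2, 1, 0, 6, 5]
After 3 (rotate_left(4, 6, k=1)): [3, 4, 7, 2, 0, 6, 1, 5]
After 4 (swap(2, 6)): [3, 4, 1, 2, 0, 6, 7, 5]
After 5 (reverse(0, 5)): [6, 0, 2, 1, 4, 3, 7, 5]
After 6 (reverse(4, 5)): [6, 0, 2, 1, 3, 4, 7, 5]

Answer: [6, 0, 2, 1, 3, 4, 7, 5]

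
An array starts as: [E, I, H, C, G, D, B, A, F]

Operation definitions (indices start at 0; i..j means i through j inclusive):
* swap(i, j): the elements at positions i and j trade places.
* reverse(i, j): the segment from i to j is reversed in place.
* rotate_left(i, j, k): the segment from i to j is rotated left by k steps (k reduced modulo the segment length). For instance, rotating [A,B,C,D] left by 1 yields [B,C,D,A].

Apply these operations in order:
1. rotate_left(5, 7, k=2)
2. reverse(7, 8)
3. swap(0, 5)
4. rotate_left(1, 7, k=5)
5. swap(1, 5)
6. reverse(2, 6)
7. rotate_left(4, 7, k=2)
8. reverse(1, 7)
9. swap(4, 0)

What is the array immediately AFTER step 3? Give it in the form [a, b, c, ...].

Answer: [A, I, H, C, G, E, D, F, B]

Derivation:
After 1 (rotate_left(5, 7, k=2)): [E, I, H, C, G, A, D, B, F]
After 2 (reverse(7, 8)): [E, I, H, C, G, A, D, F, B]
After 3 (swap(0, 5)): [A, I, H, C, G, E, D, F, B]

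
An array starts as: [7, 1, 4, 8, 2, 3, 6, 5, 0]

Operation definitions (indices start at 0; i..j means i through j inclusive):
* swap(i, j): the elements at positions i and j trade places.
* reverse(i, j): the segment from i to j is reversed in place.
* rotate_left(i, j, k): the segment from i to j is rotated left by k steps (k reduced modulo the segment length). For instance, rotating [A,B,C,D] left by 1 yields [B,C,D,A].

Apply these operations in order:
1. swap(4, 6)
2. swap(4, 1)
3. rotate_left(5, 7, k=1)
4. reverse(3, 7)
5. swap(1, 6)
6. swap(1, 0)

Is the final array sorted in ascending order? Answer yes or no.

Answer: no

Derivation:
After 1 (swap(4, 6)): [7, 1, 4, 8, 6, 3, 2, 5, 0]
After 2 (swap(4, 1)): [7, 6, 4, 8, 1, 3, 2, 5, 0]
After 3 (rotate_left(5, 7, k=1)): [7, 6, 4, 8, 1, 2, 5, 3, 0]
After 4 (reverse(3, 7)): [7, 6, 4, 3, 5, 2, 1, 8, 0]
After 5 (swap(1, 6)): [7, 1, 4, 3, 5, 2, 6, 8, 0]
After 6 (swap(1, 0)): [1, 7, 4, 3, 5, 2, 6, 8, 0]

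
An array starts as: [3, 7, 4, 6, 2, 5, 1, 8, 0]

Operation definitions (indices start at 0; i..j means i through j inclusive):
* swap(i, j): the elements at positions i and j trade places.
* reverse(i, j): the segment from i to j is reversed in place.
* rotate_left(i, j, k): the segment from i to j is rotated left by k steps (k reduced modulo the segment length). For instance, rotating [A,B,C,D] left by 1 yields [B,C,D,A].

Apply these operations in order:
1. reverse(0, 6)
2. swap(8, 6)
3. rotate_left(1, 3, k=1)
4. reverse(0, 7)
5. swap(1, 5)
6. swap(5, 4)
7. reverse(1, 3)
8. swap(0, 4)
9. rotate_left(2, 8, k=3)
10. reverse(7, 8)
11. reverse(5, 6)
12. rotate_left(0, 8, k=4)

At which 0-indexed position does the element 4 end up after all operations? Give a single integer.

Answer: 6

Derivation:
After 1 (reverse(0, 6)): [1, 5, 2, 6, 4, 7, 3, 8, 0]
After 2 (swap(8, 6)): [1, 5, 2, 6, 4, 7, 0, 8, 3]
After 3 (rotate_left(1, 3, k=1)): [1, 2, 6, 5, 4, 7, 0, 8, 3]
After 4 (reverse(0, 7)): [8, 0, 7, 4, 5, 6, 2, 1, 3]
After 5 (swap(1, 5)): [8, 6, 7, 4, 5, 0, 2, 1, 3]
After 6 (swap(5, 4)): [8, 6, 7, 4, 0, 5, 2, 1, 3]
After 7 (reverse(1, 3)): [8, 4, 7, 6, 0, 5, 2, 1, 3]
After 8 (swap(0, 4)): [0, 4, 7, 6, 8, 5, 2, 1, 3]
After 9 (rotate_left(2, 8, k=3)): [0, 4, 5, 2, 1, 3, 7, 6, 8]
After 10 (reverse(7, 8)): [0, 4, 5, 2, 1, 3, 7, 8, 6]
After 11 (reverse(5, 6)): [0, 4, 5, 2, 1, 7, 3, 8, 6]
After 12 (rotate_left(0, 8, k=4)): [1, 7, 3, 8, 6, 0, 4, 5, 2]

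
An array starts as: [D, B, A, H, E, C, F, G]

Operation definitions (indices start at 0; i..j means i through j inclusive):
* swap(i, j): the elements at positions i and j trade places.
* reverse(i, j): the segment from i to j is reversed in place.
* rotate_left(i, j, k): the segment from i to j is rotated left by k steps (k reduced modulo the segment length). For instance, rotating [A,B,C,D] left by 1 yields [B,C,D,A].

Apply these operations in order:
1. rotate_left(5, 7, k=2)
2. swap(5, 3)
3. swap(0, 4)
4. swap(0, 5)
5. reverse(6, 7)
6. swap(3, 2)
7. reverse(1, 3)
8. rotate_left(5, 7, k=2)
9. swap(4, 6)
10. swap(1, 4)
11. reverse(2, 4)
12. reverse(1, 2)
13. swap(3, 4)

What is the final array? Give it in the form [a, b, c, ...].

After 1 (rotate_left(5, 7, k=2)): [D, B, A, H, E, G, C, F]
After 2 (swap(5, 3)): [D, B, A, G, E, H, C, F]
After 3 (swap(0, 4)): [E, B, A, G, D, H, C, F]
After 4 (swap(0, 5)): [H, B, A, G, D, E, C, F]
After 5 (reverse(6, 7)): [H, B, A, G, D, E, F, C]
After 6 (swap(3, 2)): [H, B, G, A, D, E, F, C]
After 7 (reverse(1, 3)): [H, A, G, B, D, E, F, C]
After 8 (rotate_left(5, 7, k=2)): [H, A, G, B, D, C, E, F]
After 9 (swap(4, 6)): [H, A, G, B, E, C, D, F]
After 10 (swap(1, 4)): [H, E, G, B, A, C, D, F]
After 11 (reverse(2, 4)): [H, E, A, B, G, C, D, F]
After 12 (reverse(1, 2)): [H, A, E, B, G, C, D, F]
After 13 (swap(3, 4)): [H, A, E, G, B, C, D, F]

Answer: [H, A, E, G, B, C, D, F]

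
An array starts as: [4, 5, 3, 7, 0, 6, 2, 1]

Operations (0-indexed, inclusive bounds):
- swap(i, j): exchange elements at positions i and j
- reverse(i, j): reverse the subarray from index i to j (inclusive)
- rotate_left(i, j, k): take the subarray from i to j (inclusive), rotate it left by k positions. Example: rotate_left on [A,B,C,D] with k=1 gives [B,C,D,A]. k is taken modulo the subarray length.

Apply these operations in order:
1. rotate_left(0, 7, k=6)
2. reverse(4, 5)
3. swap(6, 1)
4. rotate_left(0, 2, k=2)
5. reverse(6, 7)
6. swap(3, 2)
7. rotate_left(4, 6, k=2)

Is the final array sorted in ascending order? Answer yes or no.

After 1 (rotate_left(0, 7, k=6)): [2, 1, 4, 5, 3, 7, 0, 6]
After 2 (reverse(4, 5)): [2, 1, 4, 5, 7, 3, 0, 6]
After 3 (swap(6, 1)): [2, 0, 4, 5, 7, 3, 1, 6]
After 4 (rotate_left(0, 2, k=2)): [4, 2, 0, 5, 7, 3, 1, 6]
After 5 (reverse(6, 7)): [4, 2, 0, 5, 7, 3, 6, 1]
After 6 (swap(3, 2)): [4, 2, 5, 0, 7, 3, 6, 1]
After 7 (rotate_left(4, 6, k=2)): [4, 2, 5, 0, 6, 7, 3, 1]

Answer: no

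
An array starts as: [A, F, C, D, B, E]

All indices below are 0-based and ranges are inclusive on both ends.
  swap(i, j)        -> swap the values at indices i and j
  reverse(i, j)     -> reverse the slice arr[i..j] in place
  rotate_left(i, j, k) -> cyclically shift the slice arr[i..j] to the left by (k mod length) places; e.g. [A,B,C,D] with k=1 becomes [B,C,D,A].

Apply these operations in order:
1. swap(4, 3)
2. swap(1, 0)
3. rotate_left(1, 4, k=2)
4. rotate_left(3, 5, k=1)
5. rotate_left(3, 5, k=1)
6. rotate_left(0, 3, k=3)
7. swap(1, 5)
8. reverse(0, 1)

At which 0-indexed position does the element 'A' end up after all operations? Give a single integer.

After 1 (swap(4, 3)): [A, F, C, B, D, E]
After 2 (swap(1, 0)): [F, A, C, B, D, E]
After 3 (rotate_left(1, 4, k=2)): [F, B, D, A, C, E]
After 4 (rotate_left(3, 5, k=1)): [F, B, D, C, E, A]
After 5 (rotate_left(3, 5, k=1)): [F, B, D, E, A, C]
After 6 (rotate_left(0, 3, k=3)): [E, F, B, D, A, C]
After 7 (swap(1, 5)): [E, C, B, D, A, F]
After 8 (reverse(0, 1)): [C, E, B, D, A, F]

Answer: 4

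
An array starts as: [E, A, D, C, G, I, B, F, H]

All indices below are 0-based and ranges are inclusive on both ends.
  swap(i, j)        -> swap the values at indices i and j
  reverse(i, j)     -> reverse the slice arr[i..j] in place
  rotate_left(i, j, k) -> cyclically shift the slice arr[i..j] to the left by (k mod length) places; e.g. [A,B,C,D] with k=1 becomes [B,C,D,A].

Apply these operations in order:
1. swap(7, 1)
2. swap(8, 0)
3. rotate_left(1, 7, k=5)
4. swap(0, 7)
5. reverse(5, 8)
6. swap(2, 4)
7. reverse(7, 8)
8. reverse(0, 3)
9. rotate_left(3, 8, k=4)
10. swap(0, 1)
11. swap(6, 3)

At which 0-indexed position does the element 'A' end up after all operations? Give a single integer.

Answer: 3

Derivation:
After 1 (swap(7, 1)): [E, F, D, C, G, I, B, A, H]
After 2 (swap(8, 0)): [H, F, D, C, G, I, B, A, E]
After 3 (rotate_left(1, 7, k=5)): [H, B, A, F, D, C, G, I, E]
After 4 (swap(0, 7)): [I, B, A, F, D, C, G, H, E]
After 5 (reverse(5, 8)): [I, B, A, F, D, E, H, G, C]
After 6 (swap(2, 4)): [I, B, D, F, A, E, H, G, C]
After 7 (reverse(7, 8)): [I, B, D, F, A, E, H, C, G]
After 8 (reverse(0, 3)): [F, D, B, I, A, E, H, C, G]
After 9 (rotate_left(3, 8, k=4)): [F, D, B, C, G, I, A, E, H]
After 10 (swap(0, 1)): [D, F, B, C, G, I, A, E, H]
After 11 (swap(6, 3)): [D, F, B, A, G, I, C, E, H]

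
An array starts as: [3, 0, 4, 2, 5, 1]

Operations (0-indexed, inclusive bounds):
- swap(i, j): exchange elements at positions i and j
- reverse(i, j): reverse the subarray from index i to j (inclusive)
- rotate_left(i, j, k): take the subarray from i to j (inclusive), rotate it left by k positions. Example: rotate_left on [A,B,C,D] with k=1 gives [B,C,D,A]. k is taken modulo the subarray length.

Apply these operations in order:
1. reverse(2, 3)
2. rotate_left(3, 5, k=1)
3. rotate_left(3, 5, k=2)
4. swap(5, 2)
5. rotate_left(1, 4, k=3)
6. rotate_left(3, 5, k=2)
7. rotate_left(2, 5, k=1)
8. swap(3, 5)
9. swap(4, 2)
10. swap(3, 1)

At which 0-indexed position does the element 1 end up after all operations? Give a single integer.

Answer: 5

Derivation:
After 1 (reverse(2, 3)): [3, 0, 2, 4, 5, 1]
After 2 (rotate_left(3, 5, k=1)): [3, 0, 2, 5, 1, 4]
After 3 (rotate_left(3, 5, k=2)): [3, 0, 2, 4, 5, 1]
After 4 (swap(5, 2)): [3, 0, 1, 4, 5, 2]
After 5 (rotate_left(1, 4, k=3)): [3, 5, 0, 1, 4, 2]
After 6 (rotate_left(3, 5, k=2)): [3, 5, 0, 2, 1, 4]
After 7 (rotate_left(2, 5, k=1)): [3, 5, 2, 1, 4, 0]
After 8 (swap(3, 5)): [3, 5, 2, 0, 4, 1]
After 9 (swap(4, 2)): [3, 5, 4, 0, 2, 1]
After 10 (swap(3, 1)): [3, 0, 4, 5, 2, 1]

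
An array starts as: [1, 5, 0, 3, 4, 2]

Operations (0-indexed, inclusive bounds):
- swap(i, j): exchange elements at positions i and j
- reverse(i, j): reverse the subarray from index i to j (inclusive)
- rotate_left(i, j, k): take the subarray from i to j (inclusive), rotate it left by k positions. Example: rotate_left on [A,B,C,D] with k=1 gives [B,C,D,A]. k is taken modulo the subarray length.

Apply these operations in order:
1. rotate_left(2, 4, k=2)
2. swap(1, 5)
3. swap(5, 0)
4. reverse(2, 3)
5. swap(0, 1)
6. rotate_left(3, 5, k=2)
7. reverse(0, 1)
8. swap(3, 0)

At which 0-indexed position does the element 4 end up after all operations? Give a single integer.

After 1 (rotate_left(2, 4, k=2)): [1, 5, 4, 0, 3, 2]
After 2 (swap(1, 5)): [1, 2, 4, 0, 3, 5]
After 3 (swap(5, 0)): [5, 2, 4, 0, 3, 1]
After 4 (reverse(2, 3)): [5, 2, 0, 4, 3, 1]
After 5 (swap(0, 1)): [2, 5, 0, 4, 3, 1]
After 6 (rotate_left(3, 5, k=2)): [2, 5, 0, 1, 4, 3]
After 7 (reverse(0, 1)): [5, 2, 0, 1, 4, 3]
After 8 (swap(3, 0)): [1, 2, 0, 5, 4, 3]

Answer: 4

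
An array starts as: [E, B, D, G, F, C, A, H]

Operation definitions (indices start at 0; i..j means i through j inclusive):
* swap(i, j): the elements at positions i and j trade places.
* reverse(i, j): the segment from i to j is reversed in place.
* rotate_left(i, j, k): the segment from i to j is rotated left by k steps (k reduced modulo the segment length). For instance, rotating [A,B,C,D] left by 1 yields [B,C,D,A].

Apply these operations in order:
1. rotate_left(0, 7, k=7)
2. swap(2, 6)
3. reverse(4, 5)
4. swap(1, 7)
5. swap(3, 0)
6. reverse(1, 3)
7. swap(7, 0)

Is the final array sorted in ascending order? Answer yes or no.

After 1 (rotate_left(0, 7, k=7)): [H, E, B, D, G, F, C, A]
After 2 (swap(2, 6)): [H, E, C, D, G, F, B, A]
After 3 (reverse(4, 5)): [H, E, C, D, F, G, B, A]
After 4 (swap(1, 7)): [H, A, C, D, F, G, B, E]
After 5 (swap(3, 0)): [D, A, C, H, F, G, B, E]
After 6 (reverse(1, 3)): [D, H, C, A, F, G, B, E]
After 7 (swap(7, 0)): [E, H, C, A, F, G, B, D]

Answer: no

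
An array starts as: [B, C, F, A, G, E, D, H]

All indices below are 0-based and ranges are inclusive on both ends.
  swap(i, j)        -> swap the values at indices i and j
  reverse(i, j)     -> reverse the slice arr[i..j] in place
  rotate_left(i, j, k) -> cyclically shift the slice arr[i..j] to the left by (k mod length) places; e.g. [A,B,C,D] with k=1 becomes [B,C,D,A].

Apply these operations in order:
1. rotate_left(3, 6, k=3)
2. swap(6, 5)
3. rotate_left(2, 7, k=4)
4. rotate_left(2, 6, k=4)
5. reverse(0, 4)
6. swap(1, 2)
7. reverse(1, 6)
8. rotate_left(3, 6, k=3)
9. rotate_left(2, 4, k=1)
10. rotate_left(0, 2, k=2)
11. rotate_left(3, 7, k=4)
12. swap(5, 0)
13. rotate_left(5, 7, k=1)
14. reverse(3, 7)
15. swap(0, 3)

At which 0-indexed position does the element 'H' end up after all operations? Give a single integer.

Answer: 1

Derivation:
After 1 (rotate_left(3, 6, k=3)): [B, C, F, D, A, G, E, H]
After 2 (swap(6, 5)): [B, C, F, D, A, E, G, H]
After 3 (rotate_left(2, 7, k=4)): [B, C, G, H, F, D, A, E]
After 4 (rotate_left(2, 6, k=4)): [B, C, A, G, H, F, D, E]
After 5 (reverse(0, 4)): [H, G, A, C, B, F, D, E]
After 6 (swap(1, 2)): [H, A, G, C, B, F, D, E]
After 7 (reverse(1, 6)): [H, D, F, B, C, G, A, E]
After 8 (rotate_left(3, 6, k=3)): [H, D, F, A, B, C, G, E]
After 9 (rotate_left(2, 4, k=1)): [H, D, A, B, F, C, G, E]
After 10 (rotate_left(0, 2, k=2)): [A, H, D, B, F, C, G, E]
After 11 (rotate_left(3, 7, k=4)): [A, H, D, E, B, F, C, G]
After 12 (swap(5, 0)): [F, H, D, E, B, A, C, G]
After 13 (rotate_left(5, 7, k=1)): [F, H, D, E, B, C, G, A]
After 14 (reverse(3, 7)): [F, H, D, A, G, C, B, E]
After 15 (swap(0, 3)): [A, H, D, F, G, C, B, E]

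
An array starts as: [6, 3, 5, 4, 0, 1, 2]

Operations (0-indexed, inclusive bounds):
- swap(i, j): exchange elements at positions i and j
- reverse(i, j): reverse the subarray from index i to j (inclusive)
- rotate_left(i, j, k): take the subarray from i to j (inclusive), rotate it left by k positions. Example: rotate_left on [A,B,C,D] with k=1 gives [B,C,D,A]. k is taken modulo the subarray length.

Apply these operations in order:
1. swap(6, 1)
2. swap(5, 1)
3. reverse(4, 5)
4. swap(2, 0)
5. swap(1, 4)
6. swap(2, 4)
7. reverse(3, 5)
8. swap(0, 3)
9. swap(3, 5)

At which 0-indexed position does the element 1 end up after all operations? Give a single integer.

Answer: 2

Derivation:
After 1 (swap(6, 1)): [6, 2, 5, 4, 0, 1, 3]
After 2 (swap(5, 1)): [6, 1, 5, 4, 0, 2, 3]
After 3 (reverse(4, 5)): [6, 1, 5, 4, 2, 0, 3]
After 4 (swap(2, 0)): [5, 1, 6, 4, 2, 0, 3]
After 5 (swap(1, 4)): [5, 2, 6, 4, 1, 0, 3]
After 6 (swap(2, 4)): [5, 2, 1, 4, 6, 0, 3]
After 7 (reverse(3, 5)): [5, 2, 1, 0, 6, 4, 3]
After 8 (swap(0, 3)): [0, 2, 1, 5, 6, 4, 3]
After 9 (swap(3, 5)): [0, 2, 1, 4, 6, 5, 3]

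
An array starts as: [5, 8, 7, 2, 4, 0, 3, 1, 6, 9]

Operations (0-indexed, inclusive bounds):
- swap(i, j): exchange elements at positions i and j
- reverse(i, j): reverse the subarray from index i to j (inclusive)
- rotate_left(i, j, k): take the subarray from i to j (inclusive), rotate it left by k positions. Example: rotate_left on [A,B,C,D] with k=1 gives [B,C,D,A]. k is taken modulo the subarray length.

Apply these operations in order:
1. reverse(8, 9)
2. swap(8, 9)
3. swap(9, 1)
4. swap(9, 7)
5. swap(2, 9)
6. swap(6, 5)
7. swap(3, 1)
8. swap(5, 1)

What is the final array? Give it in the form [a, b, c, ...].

Answer: [5, 3, 1, 9, 4, 2, 0, 8, 6, 7]

Derivation:
After 1 (reverse(8, 9)): [5, 8, 7, 2, 4, 0, 3, 1, 9, 6]
After 2 (swap(8, 9)): [5, 8, 7, 2, 4, 0, 3, 1, 6, 9]
After 3 (swap(9, 1)): [5, 9, 7, 2, 4, 0, 3, 1, 6, 8]
After 4 (swap(9, 7)): [5, 9, 7, 2, 4, 0, 3, 8, 6, 1]
After 5 (swap(2, 9)): [5, 9, 1, 2, 4, 0, 3, 8, 6, 7]
After 6 (swap(6, 5)): [5, 9, 1, 2, 4, 3, 0, 8, 6, 7]
After 7 (swap(3, 1)): [5, 2, 1, 9, 4, 3, 0, 8, 6, 7]
After 8 (swap(5, 1)): [5, 3, 1, 9, 4, 2, 0, 8, 6, 7]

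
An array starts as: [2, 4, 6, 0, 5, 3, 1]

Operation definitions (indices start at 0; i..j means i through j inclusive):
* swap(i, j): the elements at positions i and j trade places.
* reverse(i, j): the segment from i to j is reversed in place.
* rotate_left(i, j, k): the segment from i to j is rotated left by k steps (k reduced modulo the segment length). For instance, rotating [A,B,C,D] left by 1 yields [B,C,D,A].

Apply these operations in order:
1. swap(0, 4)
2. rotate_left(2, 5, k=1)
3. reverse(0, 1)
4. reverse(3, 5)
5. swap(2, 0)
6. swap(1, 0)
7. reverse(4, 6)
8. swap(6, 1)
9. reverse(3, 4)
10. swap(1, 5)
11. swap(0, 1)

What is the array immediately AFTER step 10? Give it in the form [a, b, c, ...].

Answer: [5, 2, 4, 1, 6, 3, 0]

Derivation:
After 1 (swap(0, 4)): [5, 4, 6, 0, 2, 3, 1]
After 2 (rotate_left(2, 5, k=1)): [5, 4, 0, 2, 3, 6, 1]
After 3 (reverse(0, 1)): [4, 5, 0, 2, 3, 6, 1]
After 4 (reverse(3, 5)): [4, 5, 0, 6, 3, 2, 1]
After 5 (swap(2, 0)): [0, 5, 4, 6, 3, 2, 1]
After 6 (swap(1, 0)): [5, 0, 4, 6, 3, 2, 1]
After 7 (reverse(4, 6)): [5, 0, 4, 6, 1, 2, 3]
After 8 (swap(6, 1)): [5, 3, 4, 6, 1, 2, 0]
After 9 (reverse(3, 4)): [5, 3, 4, 1, 6, 2, 0]
After 10 (swap(1, 5)): [5, 2, 4, 1, 6, 3, 0]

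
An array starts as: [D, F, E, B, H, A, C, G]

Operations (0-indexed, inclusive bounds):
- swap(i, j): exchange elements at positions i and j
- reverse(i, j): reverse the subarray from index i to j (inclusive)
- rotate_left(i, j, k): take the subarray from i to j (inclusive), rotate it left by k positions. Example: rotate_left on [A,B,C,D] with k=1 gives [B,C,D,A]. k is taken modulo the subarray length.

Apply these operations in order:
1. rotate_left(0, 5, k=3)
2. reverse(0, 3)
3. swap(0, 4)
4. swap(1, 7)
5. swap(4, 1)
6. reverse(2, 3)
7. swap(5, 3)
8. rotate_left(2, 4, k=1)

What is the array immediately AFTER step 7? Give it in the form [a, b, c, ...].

Answer: [F, D, B, E, G, H, C, A]

Derivation:
After 1 (rotate_left(0, 5, k=3)): [B, H, A, D, F, E, C, G]
After 2 (reverse(0, 3)): [D, A, H, B, F, E, C, G]
After 3 (swap(0, 4)): [F, A, H, B, D, E, C, G]
After 4 (swap(1, 7)): [F, G, H, B, D, E, C, A]
After 5 (swap(4, 1)): [F, D, H, B, G, E, C, A]
After 6 (reverse(2, 3)): [F, D, B, H, G, E, C, A]
After 7 (swap(5, 3)): [F, D, B, E, G, H, C, A]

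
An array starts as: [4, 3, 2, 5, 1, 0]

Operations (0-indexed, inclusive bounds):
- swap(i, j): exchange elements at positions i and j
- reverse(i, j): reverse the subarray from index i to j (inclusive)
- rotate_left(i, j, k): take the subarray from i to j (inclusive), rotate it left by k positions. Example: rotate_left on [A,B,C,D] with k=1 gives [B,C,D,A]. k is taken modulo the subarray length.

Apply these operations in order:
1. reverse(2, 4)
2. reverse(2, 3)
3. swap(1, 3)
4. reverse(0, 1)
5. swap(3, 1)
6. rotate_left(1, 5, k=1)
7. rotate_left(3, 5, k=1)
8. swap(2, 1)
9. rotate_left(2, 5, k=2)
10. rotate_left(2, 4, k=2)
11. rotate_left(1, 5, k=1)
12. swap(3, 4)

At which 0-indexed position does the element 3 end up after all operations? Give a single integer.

Answer: 2

Derivation:
After 1 (reverse(2, 4)): [4, 3, 1, 5, 2, 0]
After 2 (reverse(2, 3)): [4, 3, 5, 1, 2, 0]
After 3 (swap(1, 3)): [4, 1, 5, 3, 2, 0]
After 4 (reverse(0, 1)): [1, 4, 5, 3, 2, 0]
After 5 (swap(3, 1)): [1, 3, 5, 4, 2, 0]
After 6 (rotate_left(1, 5, k=1)): [1, 5, 4, 2, 0, 3]
After 7 (rotate_left(3, 5, k=1)): [1, 5, 4, 0, 3, 2]
After 8 (swap(2, 1)): [1, 4, 5, 0, 3, 2]
After 9 (rotate_left(2, 5, k=2)): [1, 4, 3, 2, 5, 0]
After 10 (rotate_left(2, 4, k=2)): [1, 4, 5, 3, 2, 0]
After 11 (rotate_left(1, 5, k=1)): [1, 5, 3, 2, 0, 4]
After 12 (swap(3, 4)): [1, 5, 3, 0, 2, 4]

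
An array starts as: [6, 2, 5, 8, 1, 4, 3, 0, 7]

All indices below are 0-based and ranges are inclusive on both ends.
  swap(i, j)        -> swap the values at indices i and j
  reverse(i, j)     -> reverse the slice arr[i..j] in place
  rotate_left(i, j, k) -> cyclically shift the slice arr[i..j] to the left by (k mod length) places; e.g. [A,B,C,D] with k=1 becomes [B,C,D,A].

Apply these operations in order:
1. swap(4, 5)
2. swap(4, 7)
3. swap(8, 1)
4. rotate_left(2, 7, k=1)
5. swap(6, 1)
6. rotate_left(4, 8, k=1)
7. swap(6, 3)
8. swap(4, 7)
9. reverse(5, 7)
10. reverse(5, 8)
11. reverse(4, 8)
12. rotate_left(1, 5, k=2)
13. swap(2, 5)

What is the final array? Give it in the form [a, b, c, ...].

Answer: [6, 5, 8, 0, 4, 3, 7, 1, 2]

Derivation:
After 1 (swap(4, 5)): [6, 2, 5, 8, 4, 1, 3, 0, 7]
After 2 (swap(4, 7)): [6, 2, 5, 8, 0, 1, 3, 4, 7]
After 3 (swap(8, 1)): [6, 7, 5, 8, 0, 1, 3, 4, 2]
After 4 (rotate_left(2, 7, k=1)): [6, 7, 8, 0, 1, 3, 4, 5, 2]
After 5 (swap(6, 1)): [6, 4, 8, 0, 1, 3, 7, 5, 2]
After 6 (rotate_left(4, 8, k=1)): [6, 4, 8, 0, 3, 7, 5, 2, 1]
After 7 (swap(6, 3)): [6, 4, 8, 5, 3, 7, 0, 2, 1]
After 8 (swap(4, 7)): [6, 4, 8, 5, 2, 7, 0, 3, 1]
After 9 (reverse(5, 7)): [6, 4, 8, 5, 2, 3, 0, 7, 1]
After 10 (reverse(5, 8)): [6, 4, 8, 5, 2, 1, 7, 0, 3]
After 11 (reverse(4, 8)): [6, 4, 8, 5, 3, 0, 7, 1, 2]
After 12 (rotate_left(1, 5, k=2)): [6, 5, 3, 0, 4, 8, 7, 1, 2]
After 13 (swap(2, 5)): [6, 5, 8, 0, 4, 3, 7, 1, 2]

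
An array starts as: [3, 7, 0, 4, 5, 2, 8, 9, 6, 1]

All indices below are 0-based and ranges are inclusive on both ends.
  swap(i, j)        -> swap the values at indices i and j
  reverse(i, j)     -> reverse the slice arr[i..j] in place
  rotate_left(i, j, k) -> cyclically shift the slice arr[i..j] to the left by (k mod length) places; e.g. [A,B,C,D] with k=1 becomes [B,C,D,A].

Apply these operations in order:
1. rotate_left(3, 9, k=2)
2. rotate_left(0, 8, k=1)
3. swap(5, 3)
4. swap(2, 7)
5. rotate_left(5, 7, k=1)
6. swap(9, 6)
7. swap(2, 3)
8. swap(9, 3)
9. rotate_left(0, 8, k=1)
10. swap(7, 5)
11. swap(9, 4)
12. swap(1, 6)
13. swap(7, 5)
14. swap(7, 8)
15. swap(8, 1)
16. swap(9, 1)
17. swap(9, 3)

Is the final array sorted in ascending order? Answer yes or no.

Answer: yes

Derivation:
After 1 (rotate_left(3, 9, k=2)): [3, 7, 0, 2, 8, 9, 6, 1, 4, 5]
After 2 (rotate_left(0, 8, k=1)): [7, 0, 2, 8, 9, 6, 1, 4, 3, 5]
After 3 (swap(5, 3)): [7, 0, 2, 6, 9, 8, 1, 4, 3, 5]
After 4 (swap(2, 7)): [7, 0, 4, 6, 9, 8, 1, 2, 3, 5]
After 5 (rotate_left(5, 7, k=1)): [7, 0, 4, 6, 9, 1, 2, 8, 3, 5]
After 6 (swap(9, 6)): [7, 0, 4, 6, 9, 1, 5, 8, 3, 2]
After 7 (swap(2, 3)): [7, 0, 6, 4, 9, 1, 5, 8, 3, 2]
After 8 (swap(9, 3)): [7, 0, 6, 2, 9, 1, 5, 8, 3, 4]
After 9 (rotate_left(0, 8, k=1)): [0, 6, 2, 9, 1, 5, 8, 3, 7, 4]
After 10 (swap(7, 5)): [0, 6, 2, 9, 1, 3, 8, 5, 7, 4]
After 11 (swap(9, 4)): [0, 6, 2, 9, 4, 3, 8, 5, 7, 1]
After 12 (swap(1, 6)): [0, 8, 2, 9, 4, 3, 6, 5, 7, 1]
After 13 (swap(7, 5)): [0, 8, 2, 9, 4, 5, 6, 3, 7, 1]
After 14 (swap(7, 8)): [0, 8, 2, 9, 4, 5, 6, 7, 3, 1]
After 15 (swap(8, 1)): [0, 3, 2, 9, 4, 5, 6, 7, 8, 1]
After 16 (swap(9, 1)): [0, 1, 2, 9, 4, 5, 6, 7, 8, 3]
After 17 (swap(9, 3)): [0, 1, 2, 3, 4, 5, 6, 7, 8, 9]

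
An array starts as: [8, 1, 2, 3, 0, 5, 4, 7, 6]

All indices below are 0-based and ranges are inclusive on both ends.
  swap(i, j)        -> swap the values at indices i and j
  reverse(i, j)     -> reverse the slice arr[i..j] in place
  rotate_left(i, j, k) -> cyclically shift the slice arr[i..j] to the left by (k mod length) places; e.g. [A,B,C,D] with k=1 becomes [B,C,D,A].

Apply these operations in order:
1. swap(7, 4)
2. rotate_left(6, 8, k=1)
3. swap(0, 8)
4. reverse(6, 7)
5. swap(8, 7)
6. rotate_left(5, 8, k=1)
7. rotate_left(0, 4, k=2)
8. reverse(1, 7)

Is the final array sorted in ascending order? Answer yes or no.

Answer: no

Derivation:
After 1 (swap(7, 4)): [8, 1, 2, 3, 7, 5, 4, 0, 6]
After 2 (rotate_left(6, 8, k=1)): [8, 1, 2, 3, 7, 5, 0, 6, 4]
After 3 (swap(0, 8)): [4, 1, 2, 3, 7, 5, 0, 6, 8]
After 4 (reverse(6, 7)): [4, 1, 2, 3, 7, 5, 6, 0, 8]
After 5 (swap(8, 7)): [4, 1, 2, 3, 7, 5, 6, 8, 0]
After 6 (rotate_left(5, 8, k=1)): [4, 1, 2, 3, 7, 6, 8, 0, 5]
After 7 (rotate_left(0, 4, k=2)): [2, 3, 7, 4, 1, 6, 8, 0, 5]
After 8 (reverse(1, 7)): [2, 0, 8, 6, 1, 4, 7, 3, 5]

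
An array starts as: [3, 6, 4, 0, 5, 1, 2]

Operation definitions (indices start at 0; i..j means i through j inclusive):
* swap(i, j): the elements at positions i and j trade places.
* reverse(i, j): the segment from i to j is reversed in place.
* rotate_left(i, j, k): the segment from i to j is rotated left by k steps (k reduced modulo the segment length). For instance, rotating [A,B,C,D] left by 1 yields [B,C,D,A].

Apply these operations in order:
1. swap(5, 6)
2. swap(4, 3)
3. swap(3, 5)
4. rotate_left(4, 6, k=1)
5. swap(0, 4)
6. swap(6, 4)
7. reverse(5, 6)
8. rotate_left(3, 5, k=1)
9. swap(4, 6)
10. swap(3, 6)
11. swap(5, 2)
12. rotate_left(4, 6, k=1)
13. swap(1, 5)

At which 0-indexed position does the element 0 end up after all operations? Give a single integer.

After 1 (swap(5, 6)): [3, 6, 4, 0, 5, 2, 1]
After 2 (swap(4, 3)): [3, 6, 4, 5, 0, 2, 1]
After 3 (swap(3, 5)): [3, 6, 4, 2, 0, 5, 1]
After 4 (rotate_left(4, 6, k=1)): [3, 6, 4, 2, 5, 1, 0]
After 5 (swap(0, 4)): [5, 6, 4, 2, 3, 1, 0]
After 6 (swap(6, 4)): [5, 6, 4, 2, 0, 1, 3]
After 7 (reverse(5, 6)): [5, 6, 4, 2, 0, 3, 1]
After 8 (rotate_left(3, 5, k=1)): [5, 6, 4, 0, 3, 2, 1]
After 9 (swap(4, 6)): [5, 6, 4, 0, 1, 2, 3]
After 10 (swap(3, 6)): [5, 6, 4, 3, 1, 2, 0]
After 11 (swap(5, 2)): [5, 6, 2, 3, 1, 4, 0]
After 12 (rotate_left(4, 6, k=1)): [5, 6, 2, 3, 4, 0, 1]
After 13 (swap(1, 5)): [5, 0, 2, 3, 4, 6, 1]

Answer: 1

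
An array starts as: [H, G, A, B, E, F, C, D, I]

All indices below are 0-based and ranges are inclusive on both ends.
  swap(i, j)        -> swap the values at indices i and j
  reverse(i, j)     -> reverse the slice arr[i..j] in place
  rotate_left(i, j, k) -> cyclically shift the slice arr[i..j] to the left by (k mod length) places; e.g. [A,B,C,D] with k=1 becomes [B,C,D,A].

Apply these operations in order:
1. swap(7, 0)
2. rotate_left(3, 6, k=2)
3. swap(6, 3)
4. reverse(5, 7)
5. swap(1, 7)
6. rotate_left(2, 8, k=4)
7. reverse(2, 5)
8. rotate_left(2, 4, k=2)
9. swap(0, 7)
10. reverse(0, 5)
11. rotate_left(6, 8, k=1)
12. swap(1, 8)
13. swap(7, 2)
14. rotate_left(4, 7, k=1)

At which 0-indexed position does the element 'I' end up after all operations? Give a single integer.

Answer: 8

Derivation:
After 1 (swap(7, 0)): [D, G, A, B, E, F, C, H, I]
After 2 (rotate_left(3, 6, k=2)): [D, G, A, F, C, B, E, H, I]
After 3 (swap(6, 3)): [D, G, A, E, C, B, F, H, I]
After 4 (reverse(5, 7)): [D, G, A, E, C, H, F, B, I]
After 5 (swap(1, 7)): [D, B, A, E, C, H, F, G, I]
After 6 (rotate_left(2, 8, k=4)): [D, B, F, G, I, A, E, C, H]
After 7 (reverse(2, 5)): [D, B, A, I, G, F, E, C, H]
After 8 (rotate_left(2, 4, k=2)): [D, B, G, A, I, F, E, C, H]
After 9 (swap(0, 7)): [C, B, G, A, I, F, E, D, H]
After 10 (reverse(0, 5)): [F, I, A, G, B, C, E, D, H]
After 11 (rotate_left(6, 8, k=1)): [F, I, A, G, B, C, D, H, E]
After 12 (swap(1, 8)): [F, E, A, G, B, C, D, H, I]
After 13 (swap(7, 2)): [F, E, H, G, B, C, D, A, I]
After 14 (rotate_left(4, 7, k=1)): [F, E, H, G, C, D, A, B, I]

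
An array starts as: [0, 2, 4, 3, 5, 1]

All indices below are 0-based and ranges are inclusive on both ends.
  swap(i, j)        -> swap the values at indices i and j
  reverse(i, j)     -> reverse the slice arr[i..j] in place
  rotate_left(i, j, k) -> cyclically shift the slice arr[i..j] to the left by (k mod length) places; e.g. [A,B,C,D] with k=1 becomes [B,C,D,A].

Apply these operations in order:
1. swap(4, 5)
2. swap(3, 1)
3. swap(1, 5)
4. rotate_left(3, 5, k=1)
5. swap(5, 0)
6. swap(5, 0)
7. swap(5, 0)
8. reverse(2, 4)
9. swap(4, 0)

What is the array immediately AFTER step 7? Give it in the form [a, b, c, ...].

Answer: [2, 5, 4, 1, 3, 0]

Derivation:
After 1 (swap(4, 5)): [0, 2, 4, 3, 1, 5]
After 2 (swap(3, 1)): [0, 3, 4, 2, 1, 5]
After 3 (swap(1, 5)): [0, 5, 4, 2, 1, 3]
After 4 (rotate_left(3, 5, k=1)): [0, 5, 4, 1, 3, 2]
After 5 (swap(5, 0)): [2, 5, 4, 1, 3, 0]
After 6 (swap(5, 0)): [0, 5, 4, 1, 3, 2]
After 7 (swap(5, 0)): [2, 5, 4, 1, 3, 0]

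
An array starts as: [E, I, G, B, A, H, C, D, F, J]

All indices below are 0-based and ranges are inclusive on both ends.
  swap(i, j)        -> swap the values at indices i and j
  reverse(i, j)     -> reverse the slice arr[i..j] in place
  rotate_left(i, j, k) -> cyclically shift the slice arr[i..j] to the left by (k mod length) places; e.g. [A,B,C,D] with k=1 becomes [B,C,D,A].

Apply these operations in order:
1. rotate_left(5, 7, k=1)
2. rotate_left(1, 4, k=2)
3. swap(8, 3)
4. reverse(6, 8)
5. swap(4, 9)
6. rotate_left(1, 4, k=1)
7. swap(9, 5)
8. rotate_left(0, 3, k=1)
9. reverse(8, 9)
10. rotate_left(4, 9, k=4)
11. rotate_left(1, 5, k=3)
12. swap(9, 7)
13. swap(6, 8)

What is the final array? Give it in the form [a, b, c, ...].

After 1 (rotate_left(5, 7, k=1)): [E, I, G, B, A, C, D, H, F, J]
After 2 (rotate_left(1, 4, k=2)): [E, B, A, I, G, C, D, H, F, J]
After 3 (swap(8, 3)): [E, B, A, F, G, C, D, H, I, J]
After 4 (reverse(6, 8)): [E, B, A, F, G, C, I, H, D, J]
After 5 (swap(4, 9)): [E, B, A, F, J, C, I, H, D, G]
After 6 (rotate_left(1, 4, k=1)): [E, A, F, J, B, C, I, H, D, G]
After 7 (swap(9, 5)): [E, A, F, J, B, G, I, H, D, C]
After 8 (rotate_left(0, 3, k=1)): [A, F, J, E, B, G, I, H, D, C]
After 9 (reverse(8, 9)): [A, F, J, E, B, G, I, H, C, D]
After 10 (rotate_left(4, 9, k=4)): [A, F, J, E, C, D, B, G, I, H]
After 11 (rotate_left(1, 5, k=3)): [A, C, D, F, J, E, B, G, I, H]
After 12 (swap(9, 7)): [A, C, D, F, J, E, B, H, I, G]
After 13 (swap(6, 8)): [A, C, D, F, J, E, I, H, B, G]

Answer: [A, C, D, F, J, E, I, H, B, G]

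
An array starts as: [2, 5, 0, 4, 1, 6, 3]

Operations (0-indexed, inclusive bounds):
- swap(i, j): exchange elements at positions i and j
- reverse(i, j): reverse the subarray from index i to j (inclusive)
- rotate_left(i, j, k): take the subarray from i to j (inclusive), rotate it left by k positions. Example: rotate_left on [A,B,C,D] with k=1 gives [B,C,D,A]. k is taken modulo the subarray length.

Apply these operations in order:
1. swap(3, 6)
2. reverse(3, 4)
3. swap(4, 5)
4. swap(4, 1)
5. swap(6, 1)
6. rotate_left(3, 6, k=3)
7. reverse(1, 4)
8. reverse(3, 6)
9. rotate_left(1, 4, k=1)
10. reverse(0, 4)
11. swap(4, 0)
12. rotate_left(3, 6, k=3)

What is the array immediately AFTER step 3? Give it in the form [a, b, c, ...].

Answer: [2, 5, 0, 1, 6, 3, 4]

Derivation:
After 1 (swap(3, 6)): [2, 5, 0, 3, 1, 6, 4]
After 2 (reverse(3, 4)): [2, 5, 0, 1, 3, 6, 4]
After 3 (swap(4, 5)): [2, 5, 0, 1, 6, 3, 4]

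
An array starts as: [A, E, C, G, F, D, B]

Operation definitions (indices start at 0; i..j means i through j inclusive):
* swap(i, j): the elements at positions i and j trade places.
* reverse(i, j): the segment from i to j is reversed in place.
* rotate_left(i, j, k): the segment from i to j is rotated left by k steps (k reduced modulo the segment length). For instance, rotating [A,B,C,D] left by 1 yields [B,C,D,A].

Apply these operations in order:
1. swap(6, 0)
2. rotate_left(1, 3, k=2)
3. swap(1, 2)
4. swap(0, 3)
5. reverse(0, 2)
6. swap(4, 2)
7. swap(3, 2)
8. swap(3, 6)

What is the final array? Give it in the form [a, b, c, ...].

After 1 (swap(6, 0)): [B, E, C, G, F, D, A]
After 2 (rotate_left(1, 3, k=2)): [B, G, E, C, F, D, A]
After 3 (swap(1, 2)): [B, E, G, C, F, D, A]
After 4 (swap(0, 3)): [C, E, G, B, F, D, A]
After 5 (reverse(0, 2)): [G, E, C, B, F, D, A]
After 6 (swap(4, 2)): [G, E, F, B, C, D, A]
After 7 (swap(3, 2)): [G, E, B, F, C, D, A]
After 8 (swap(3, 6)): [G, E, B, A, C, D, F]

Answer: [G, E, B, A, C, D, F]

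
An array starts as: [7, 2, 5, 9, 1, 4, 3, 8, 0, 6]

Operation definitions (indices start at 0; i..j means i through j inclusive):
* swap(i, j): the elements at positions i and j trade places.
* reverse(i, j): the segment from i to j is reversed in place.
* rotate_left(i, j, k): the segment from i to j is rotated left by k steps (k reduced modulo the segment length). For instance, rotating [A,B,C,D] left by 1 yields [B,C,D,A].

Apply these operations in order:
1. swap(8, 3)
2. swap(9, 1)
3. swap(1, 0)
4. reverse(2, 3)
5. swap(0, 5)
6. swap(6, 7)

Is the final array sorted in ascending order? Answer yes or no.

After 1 (swap(8, 3)): [7, 2, 5, 0, 1, 4, 3, 8, 9, 6]
After 2 (swap(9, 1)): [7, 6, 5, 0, 1, 4, 3, 8, 9, 2]
After 3 (swap(1, 0)): [6, 7, 5, 0, 1, 4, 3, 8, 9, 2]
After 4 (reverse(2, 3)): [6, 7, 0, 5, 1, 4, 3, 8, 9, 2]
After 5 (swap(0, 5)): [4, 7, 0, 5, 1, 6, 3, 8, 9, 2]
After 6 (swap(6, 7)): [4, 7, 0, 5, 1, 6, 8, 3, 9, 2]

Answer: no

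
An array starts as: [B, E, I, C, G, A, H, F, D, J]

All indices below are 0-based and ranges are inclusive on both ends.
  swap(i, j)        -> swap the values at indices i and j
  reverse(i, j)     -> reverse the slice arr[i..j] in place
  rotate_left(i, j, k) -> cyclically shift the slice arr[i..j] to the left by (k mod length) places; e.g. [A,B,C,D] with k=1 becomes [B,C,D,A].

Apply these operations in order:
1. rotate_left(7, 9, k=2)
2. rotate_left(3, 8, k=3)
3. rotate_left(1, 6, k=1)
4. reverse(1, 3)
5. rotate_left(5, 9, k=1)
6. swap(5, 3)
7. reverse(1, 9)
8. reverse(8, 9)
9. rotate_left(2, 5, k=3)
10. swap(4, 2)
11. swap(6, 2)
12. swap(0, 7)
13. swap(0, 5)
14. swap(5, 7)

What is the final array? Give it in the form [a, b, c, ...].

Answer: [G, C, F, D, I, B, A, E, J, H]

Derivation:
After 1 (rotate_left(7, 9, k=2)): [B, E, I, C, G, A, H, J, F, D]
After 2 (rotate_left(3, 8, k=3)): [B, E, I, H, J, F, C, G, A, D]
After 3 (rotate_left(1, 6, k=1)): [B, I, H, J, F, C, E, G, A, D]
After 4 (reverse(1, 3)): [B, J, H, I, F, C, E, G, A, D]
After 5 (rotate_left(5, 9, k=1)): [B, J, H, I, F, E, G, A, D, C]
After 6 (swap(5, 3)): [B, J, H, E, F, I, G, A, D, C]
After 7 (reverse(1, 9)): [B, C, D, A, G, I, F, E, H, J]
After 8 (reverse(8, 9)): [B, C, D, A, G, I, F, E, J, H]
After 9 (rotate_left(2, 5, k=3)): [B, C, I, D, A, G, F, E, J, H]
After 10 (swap(4, 2)): [B, C, A, D, I, G, F, E, J, H]
After 11 (swap(6, 2)): [B, C, F, D, I, G, A, E, J, H]
After 12 (swap(0, 7)): [E, C, F, D, I, G, A, B, J, H]
After 13 (swap(0, 5)): [G, C, F, D, I, E, A, B, J, H]
After 14 (swap(5, 7)): [G, C, F, D, I, B, A, E, J, H]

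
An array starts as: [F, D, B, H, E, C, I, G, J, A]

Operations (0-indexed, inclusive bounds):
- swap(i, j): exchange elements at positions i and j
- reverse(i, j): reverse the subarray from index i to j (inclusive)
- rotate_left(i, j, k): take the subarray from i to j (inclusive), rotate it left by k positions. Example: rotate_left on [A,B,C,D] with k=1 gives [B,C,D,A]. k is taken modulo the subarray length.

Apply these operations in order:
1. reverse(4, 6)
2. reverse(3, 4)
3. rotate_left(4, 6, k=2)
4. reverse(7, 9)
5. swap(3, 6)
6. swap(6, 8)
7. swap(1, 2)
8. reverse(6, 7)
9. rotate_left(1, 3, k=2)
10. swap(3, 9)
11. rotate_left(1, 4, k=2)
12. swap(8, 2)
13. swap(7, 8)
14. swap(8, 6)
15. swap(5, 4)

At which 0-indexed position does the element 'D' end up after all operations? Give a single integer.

Answer: 9

Derivation:
After 1 (reverse(4, 6)): [F, D, B, H, I, C, E, G, J, A]
After 2 (reverse(3, 4)): [F, D, B, I, H, C, E, G, J, A]
After 3 (rotate_left(4, 6, k=2)): [F, D, B, I, E, H, C, G, J, A]
After 4 (reverse(7, 9)): [F, D, B, I, E, H, C, A, J, G]
After 5 (swap(3, 6)): [F, D, B, C, E, H, I, A, J, G]
After 6 (swap(6, 8)): [F, D, B, C, E, H, J, A, I, G]
After 7 (swap(1, 2)): [F, B, D, C, E, H, J, A, I, G]
After 8 (reverse(6, 7)): [F, B, D, C, E, H, A, J, I, G]
After 9 (rotate_left(1, 3, k=2)): [F, C, B, D, E, H, A, J, I, G]
After 10 (swap(3, 9)): [F, C, B, G, E, H, A, J, I, D]
After 11 (rotate_left(1, 4, k=2)): [F, G, E, C, B, H, A, J, I, D]
After 12 (swap(8, 2)): [F, G, I, C, B, H, A, J, E, D]
After 13 (swap(7, 8)): [F, G, I, C, B, H, A, E, J, D]
After 14 (swap(8, 6)): [F, G, I, C, B, H, J, E, A, D]
After 15 (swap(5, 4)): [F, G, I, C, H, B, J, E, A, D]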